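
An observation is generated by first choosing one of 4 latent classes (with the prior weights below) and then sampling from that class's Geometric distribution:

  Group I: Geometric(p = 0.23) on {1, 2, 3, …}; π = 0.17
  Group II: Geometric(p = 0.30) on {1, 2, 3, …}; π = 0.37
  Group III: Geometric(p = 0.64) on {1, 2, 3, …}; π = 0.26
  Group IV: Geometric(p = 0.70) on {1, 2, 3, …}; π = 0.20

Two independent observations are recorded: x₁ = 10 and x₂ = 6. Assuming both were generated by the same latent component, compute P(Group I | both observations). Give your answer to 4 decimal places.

Apply Bayes' rule: the posterior for each component is proportional to its prior times its likelihood at x.
Since both observations come from the same component, the likelihood for component k is f_k(x₁)·f_k(x₂).
  L_I = [0.23·(1−0.23)^9 = 0.23·0.0951517 = 0.0218849] × [0.062256] = 0.00136247
  L_II = [0.30·(1−0.30)^9 = 0.30·0.0403536 = 0.0121061] × [0.050421] = 0.000610401
  L_III = [0.64·(1−0.64)^9 = 0.64·0.00010156 = 6.49984e-05] × [0.00386984] = 2.51533e-07
  L_IV = [0.70·(1−0.70)^9 = 0.70·1.9683e-05 = 1.37781e-05] × [0.001701] = 2.34365e-08
Multiply by the mixture weights:
  π_I·L_I = 0.17 × 0.00136247 = 0.000231619
  π_II·L_II = 0.37 × 0.000610401 = 0.000225848
  π_III·L_III = 0.26 × 2.51533e-07 = 6.53986e-08
  π_IV·L_IV = 0.20 × 2.34365e-08 = 4.68731e-09
Evidence: 0.000231619 + 0.000225848 + 6.53986e-08 + 4.68731e-09 = 0.000457538
Responsibility of Group I: 0.000231619 / 0.000457538 ≈ 0.5062

0.5062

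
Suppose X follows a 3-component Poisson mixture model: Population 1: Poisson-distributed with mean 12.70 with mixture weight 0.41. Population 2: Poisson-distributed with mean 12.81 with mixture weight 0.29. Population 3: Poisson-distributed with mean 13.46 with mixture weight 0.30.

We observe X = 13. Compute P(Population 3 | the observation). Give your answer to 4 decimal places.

Apply Bayes' rule: the posterior for each component is proportional to its prior times its likelihood at x.
Component likelihoods at x = 13:
  p_1 = 0.109554
  p_2 = 0.109786
  p_3 = 0.109069
Prior × likelihood for each component:
  π_1·p_1 = 0.41 × 0.109554 = 0.0449171
  π_2·p_2 = 0.29 × 0.109786 = 0.0318379
  π_3·p_3 = 0.30 × 0.109069 = 0.0327207
Sum: 0.0449171 + 0.0318379 + 0.0327207 = 0.109476
So the posterior for Population 3 is 0.0327207 / 0.109476 ≈ 0.2989.

0.2989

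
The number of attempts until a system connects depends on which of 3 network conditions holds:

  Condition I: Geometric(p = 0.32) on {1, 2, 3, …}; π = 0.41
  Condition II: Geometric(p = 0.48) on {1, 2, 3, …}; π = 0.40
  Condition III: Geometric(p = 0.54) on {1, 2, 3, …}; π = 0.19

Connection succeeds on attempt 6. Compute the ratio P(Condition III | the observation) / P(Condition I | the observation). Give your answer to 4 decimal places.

0.1108

Posterior odds = (π_i f_i(x)) / (π_j f_j(x)); the normalising sum cancels.
Component likelihoods at x = 6:
  f_I = 0.0465259
  f_II = 0.0182498
  f_III = 0.011122
Odds = (0.19/0.41) × (0.011122/0.0465259) = 0.463415 × 0.23905 ≈ 0.1108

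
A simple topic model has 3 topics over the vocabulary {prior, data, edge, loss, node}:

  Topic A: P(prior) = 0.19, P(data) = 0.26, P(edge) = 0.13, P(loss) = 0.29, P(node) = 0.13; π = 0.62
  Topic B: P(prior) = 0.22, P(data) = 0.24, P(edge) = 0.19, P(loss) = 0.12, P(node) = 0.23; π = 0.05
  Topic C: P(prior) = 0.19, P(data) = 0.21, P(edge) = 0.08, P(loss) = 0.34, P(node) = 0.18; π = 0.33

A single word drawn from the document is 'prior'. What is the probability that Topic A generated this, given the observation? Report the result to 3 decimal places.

Posterior ∝ prior × likelihood, so P(k | x) ∝ π_k f_k(x); normalise over all components.
Component likelihoods at x = 'prior':
  f_A = 0.19
  f_B = 0.22
  f_C = 0.19
Weight by the priors:
  π_A·f_A = 0.62 × 0.19 = 0.1178
  π_B·f_B = 0.05 × 0.22 = 0.011
  π_C·f_C = 0.33 × 0.19 = 0.0627
Sum: 0.1178 + 0.011 + 0.0627 = 0.1915
P(Topic A | the observation) = 0.1178 / 0.1915 ≈ 0.615

0.615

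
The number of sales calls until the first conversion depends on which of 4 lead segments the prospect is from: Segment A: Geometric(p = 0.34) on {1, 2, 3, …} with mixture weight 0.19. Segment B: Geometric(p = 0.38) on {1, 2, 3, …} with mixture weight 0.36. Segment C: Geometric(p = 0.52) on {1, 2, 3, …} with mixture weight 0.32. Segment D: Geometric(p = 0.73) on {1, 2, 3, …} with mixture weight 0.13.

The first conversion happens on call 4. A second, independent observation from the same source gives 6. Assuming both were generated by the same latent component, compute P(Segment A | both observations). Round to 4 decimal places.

0.3642

Apply Bayes' rule: the posterior for each component is proportional to its prior times its likelihood at x.
Since both observations come from the same component, the likelihood for component k is f_k(x₁)·f_k(x₂).
  L_A = [0.34·(1−0.34)^3 = 0.34·0.287496 = 0.0977486] × [0.0425793] = 0.00416207
  L_B = [0.38·(1−0.38)^3 = 0.38·0.238328 = 0.0905646] × [0.034813] = 0.00315283
  L_C = [0.52·(1−0.52)^3 = 0.52·0.110592 = 0.0575078] × [0.0132498] = 0.000761968
  L_D = [0.73·(1−0.73)^3 = 0.73·0.019683 = 0.0143686] × [0.00104747] = 1.50507e-05
Weight by the priors:
  w_A·L_A = 0.19 × 0.00416207 = 0.000790793
  w_B·L_B = 0.36 × 0.00315283 = 0.00113502
  w_C·L_C = 0.32 × 0.000761968 = 0.00024383
  w_D·L_D = 0.13 × 1.50507e-05 = 1.95659e-06
Evidence: 0.000790793 + 0.00113502 + 0.00024383 + 1.95659e-06 = 0.0021716
P(Segment A | data) = 0.000790793 / 0.0021716 ≈ 0.3642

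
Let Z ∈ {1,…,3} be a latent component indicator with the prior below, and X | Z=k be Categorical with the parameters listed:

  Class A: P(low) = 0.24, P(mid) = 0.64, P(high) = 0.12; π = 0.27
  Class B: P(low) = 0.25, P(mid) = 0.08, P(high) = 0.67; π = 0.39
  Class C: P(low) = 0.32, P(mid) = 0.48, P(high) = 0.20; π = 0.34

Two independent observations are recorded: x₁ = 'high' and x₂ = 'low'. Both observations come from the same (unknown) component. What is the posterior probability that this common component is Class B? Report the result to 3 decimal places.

0.689

By Bayes' theorem, P(k | x) = π_k f_k(x) / Σ_j π_j f_j(x).
Since both observations come from the same component, the likelihood for component k is f_k(x₁)·f_k(x₂).
  L_A = [P(high | comp) = 0.12] × [0.24] = 0.0288
  L_B = [P(high | comp) = 0.67] × [0.25] = 0.1675
  L_C = [P(high | comp) = 0.20] × [0.32] = 0.064
Prior × likelihood for each component:
  π_A·L_A = 0.27 × 0.0288 = 0.007776
  π_B·L_B = 0.39 × 0.1675 = 0.065325
  π_C·L_C = 0.34 × 0.064 = 0.02176
Denominator: 0.007776 + 0.065325 + 0.02176 = 0.094861
Responsibility of Class B: 0.065325 / 0.094861 ≈ 0.689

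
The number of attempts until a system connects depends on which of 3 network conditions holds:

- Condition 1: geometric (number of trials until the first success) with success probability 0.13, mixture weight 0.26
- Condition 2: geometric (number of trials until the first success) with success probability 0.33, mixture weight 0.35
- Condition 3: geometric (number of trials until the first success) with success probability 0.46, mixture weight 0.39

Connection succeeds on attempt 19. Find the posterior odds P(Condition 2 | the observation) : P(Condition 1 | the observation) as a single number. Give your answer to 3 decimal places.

0.031

Only the two components matter; the odds are (w_i f_i(x)) / (w_j f_j(x)).
Component likelihoods at x = 19:
  L_1 = 0.0105996
  L_2 = 0.000244265
  L_3 = 7.01206e-06
8.54926e-05 / 0.0027559 ≈ 0.031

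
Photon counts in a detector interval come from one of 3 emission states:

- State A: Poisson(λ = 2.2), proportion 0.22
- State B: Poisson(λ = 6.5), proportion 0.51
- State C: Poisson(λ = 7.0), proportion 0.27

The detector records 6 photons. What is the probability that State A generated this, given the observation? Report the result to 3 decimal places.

Apply Bayes' rule: the posterior for each component is proportional to its prior times its likelihood at x.
Evaluate each component's likelihood at the observed value:
  L_A = e^(−2.2)·2.2^6/6! = 0.0174484
  L_B = e^(−6.5)·6.5^6/6! = 0.157483
  L_C = e^(−7.0)·7.0^6/6! = 0.149003
Prior × likelihood for each component:
  π_A·L_A = 0.22 × 0.0174484 = 0.00383865
  π_B·L_B = 0.51 × 0.157483 = 0.0803163
  π_C·L_C = 0.27 × 0.149003 = 0.0402308
Normaliser: 0.00383865 + 0.0803163 + 0.0402308 = 0.124386
Responsibility of State A: 0.00383865 / 0.124386 ≈ 0.031

0.031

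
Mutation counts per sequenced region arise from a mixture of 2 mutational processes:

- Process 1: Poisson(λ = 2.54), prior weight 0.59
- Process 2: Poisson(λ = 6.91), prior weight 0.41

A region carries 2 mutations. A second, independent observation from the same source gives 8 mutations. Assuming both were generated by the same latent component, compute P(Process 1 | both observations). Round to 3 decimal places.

By Bayes' theorem, P(k | x) = P(Z=k) f_k(x) / Σ_j P(Z=j) f_j(x).
Since both observations come from the same component, the likelihood for component k is f_k(x₁)·f_k(x₂).
  L_1 = [e^(−2.54)·2.54^2/2! = 0.254407] × [0.00338876] = 0.000862126
  L_2 = [e^(−6.91)·6.91^2/2! = 0.0238205] × [0.128626] = 0.00306394
Unnormalised posteriors:
  P(Z=1)·L_1 = 0.59 × 0.000862126 = 0.000508654
  P(Z=2)·L_2 = 0.41 × 0.00306394 = 0.00125622
Sum: 0.000508654 + 0.00125622 = 0.00176487
P(Process 1 | x) ≈ 0.288

0.288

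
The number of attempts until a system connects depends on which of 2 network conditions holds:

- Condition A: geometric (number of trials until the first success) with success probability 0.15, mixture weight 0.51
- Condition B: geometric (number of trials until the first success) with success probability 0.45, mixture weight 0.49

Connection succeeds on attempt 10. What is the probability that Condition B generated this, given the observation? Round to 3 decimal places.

By Bayes' theorem, P(k | x) = π_k f_k(x) / Σ_j π_j f_j(x).
Evaluate each component's likelihood at the observed value:
  L_A = 0.0347425
  L_B = 0.00207241
Unnormalised posteriors:
  π_A·L_A = 0.51 × 0.0347425 = 0.0177187
  π_B·L_B = 0.49 × 0.00207241 = 0.00101548
Normaliser: 0.0177187 + 0.00101548 = 0.0187342
So the posterior for Condition B is 0.00101548 / 0.0187342 ≈ 0.054.

0.054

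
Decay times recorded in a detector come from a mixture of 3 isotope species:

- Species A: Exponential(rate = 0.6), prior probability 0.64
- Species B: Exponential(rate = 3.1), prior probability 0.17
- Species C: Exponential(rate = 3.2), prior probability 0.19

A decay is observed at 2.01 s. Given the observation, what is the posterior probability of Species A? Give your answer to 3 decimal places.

Apply Bayes' rule: the posterior for each component is proportional to its prior times its likelihood at x.
Exponential densities:
  f_A = 0.6·e^(−0.6·2.01) = 0.6·e^(−1.2060) = 0.179635
  f_B = 3.1·e^(−3.1·2.01) = 3.1·e^(−6.2310) = 0.0060992
  f_C = 3.2·e^(−3.2·2.01) = 3.2·e^(−6.4320) = 0.00514953
Prior × likelihood for each component:
  w_A·f_A = 0.64 × 0.179635 = 0.114967
  w_B·f_B = 0.17 × 0.0060992 = 0.00103686
  w_C·f_C = 0.19 × 0.00514953 = 0.000978411
Normaliser: 0.114967 + 0.00103686 + 0.000978411 = 0.116982
Responsibility of Species A: 0.114967 / 0.116982 ≈ 0.983

0.983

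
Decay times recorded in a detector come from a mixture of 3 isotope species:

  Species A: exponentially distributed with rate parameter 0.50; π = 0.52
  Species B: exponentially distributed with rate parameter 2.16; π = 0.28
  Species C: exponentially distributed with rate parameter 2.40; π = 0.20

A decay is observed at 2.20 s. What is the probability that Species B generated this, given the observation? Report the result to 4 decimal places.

The responsibility of component k is w_k f_k(x) divided by Σ_j w_j f_j(x).
Exponential densities:
  L_A = 0.50·e^(−0.50·2.20) = 0.50·e^(−1.1000) = 0.166436
  L_B = 2.16·e^(−2.16·2.20) = 2.16·e^(−4.7520) = 0.0186503
  L_C = 2.40·e^(−2.40·2.20) = 2.40·e^(−5.2800) = 0.0122218
Multiply by the mixture weights:
  w_A·L_A = 0.52 × 0.166436 = 0.0865465
  w_B·L_B = 0.28 × 0.0186503 = 0.00522209
  w_C·L_C = 0.20 × 0.0122218 = 0.00244437
Denominator: 0.0865465 + 0.00522209 + 0.00244437 = 0.0942129
Responsibility of Species B: 0.00522209 / 0.0942129 ≈ 0.0554

0.0554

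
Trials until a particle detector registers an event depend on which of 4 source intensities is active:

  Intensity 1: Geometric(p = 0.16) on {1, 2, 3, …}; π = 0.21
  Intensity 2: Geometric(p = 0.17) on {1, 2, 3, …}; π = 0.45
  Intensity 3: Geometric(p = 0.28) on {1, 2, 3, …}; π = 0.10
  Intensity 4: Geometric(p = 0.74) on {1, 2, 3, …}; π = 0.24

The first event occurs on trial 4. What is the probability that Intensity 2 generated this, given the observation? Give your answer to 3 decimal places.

Apply Bayes' rule: the posterior for each component is proportional to its prior times its likelihood at x.
Evaluate each component's likelihood at the observed value:
  L_1 = 0.0948326
  L_2 = 0.0972038
  L_3 = 0.104509
  L_4 = 0.0130062
Prior × likelihood for each component:
  π_1·L_1 = 0.21 × 0.0948326 = 0.0199149
  π_2·L_2 = 0.45 × 0.0972038 = 0.0437417
  π_3·L_3 = 0.10 × 0.104509 = 0.0104509
  π_4·L_4 = 0.24 × 0.0130062 = 0.0031215
Sum: 0.0199149 + 0.0437417 + 0.0104509 + 0.0031215 = 0.077229
P(Intensity 2 | 4) = 0.0437417 / 0.077229 ≈ 0.566

0.566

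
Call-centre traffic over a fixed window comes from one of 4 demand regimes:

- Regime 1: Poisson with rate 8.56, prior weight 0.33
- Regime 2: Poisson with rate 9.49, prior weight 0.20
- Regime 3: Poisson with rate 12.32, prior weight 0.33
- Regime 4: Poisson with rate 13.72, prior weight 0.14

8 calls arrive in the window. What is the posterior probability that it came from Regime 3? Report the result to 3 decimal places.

By Bayes' theorem, P(k | x) = w_k f_k(x) / Σ_j w_j f_j(x).
Poisson probabilities:
  L_1 = e^(−8.56)·8.56^8/8! = 0.136996
  L_2 = e^(−9.49)·9.49^8/8! = 0.123354
  L_3 = e^(−12.32)·12.32^8/8! = 0.0587296
  L_4 = e^(−13.72)·13.72^8/8! = 0.0342604
Unnormalised posteriors:
  w_1·L_1 = 0.33 × 0.136996 = 0.0452088
  w_2·L_2 = 0.20 × 0.123354 = 0.0246709
  w_3·L_3 = 0.33 × 0.0587296 = 0.0193808
  w_4·L_4 = 0.14 × 0.0342604 = 0.00479645
Sum: 0.0452088 + 0.0246709 + 0.0193808 + 0.00479645 = 0.0940569
Responsibility of Regime 3: 0.0193808 / 0.0940569 ≈ 0.206

0.206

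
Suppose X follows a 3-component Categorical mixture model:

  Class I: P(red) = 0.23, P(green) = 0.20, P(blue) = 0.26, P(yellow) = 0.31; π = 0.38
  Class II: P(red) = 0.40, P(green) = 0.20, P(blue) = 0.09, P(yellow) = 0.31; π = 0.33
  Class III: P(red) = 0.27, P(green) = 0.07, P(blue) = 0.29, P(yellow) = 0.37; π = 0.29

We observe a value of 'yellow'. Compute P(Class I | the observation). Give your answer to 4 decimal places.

Posterior ∝ prior × likelihood, so P(k | x) ∝ P(Z=k) f_k(x); normalise over all components.
Evaluate each component's likelihood at the observed value:
  L_I = 0.31
  L_II = 0.31
  L_III = 0.37
Prior × likelihood for each component:
  P(Z=I)·L_I = 0.38 × 0.31 = 0.1178
  P(Z=II)·L_II = 0.33 × 0.31 = 0.1023
  P(Z=III)·L_III = 0.29 × 0.37 = 0.1073
Normaliser: 0.1178 + 0.1023 + 0.1073 = 0.3274
P(Class I | data) ≈ 0.3598

0.3598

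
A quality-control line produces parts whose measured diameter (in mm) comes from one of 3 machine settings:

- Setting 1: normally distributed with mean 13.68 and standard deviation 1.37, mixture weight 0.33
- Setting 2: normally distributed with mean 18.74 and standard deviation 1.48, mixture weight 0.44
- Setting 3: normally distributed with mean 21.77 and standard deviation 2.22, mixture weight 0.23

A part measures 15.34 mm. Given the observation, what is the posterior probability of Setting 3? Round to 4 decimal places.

0.0113

Posterior ∝ prior × likelihood, so P(k | x) ∝ π_k f_k(x); normalise over all components.
Normal densities:
  f_1 = (1/(1.37·√(2π)))·exp(−(15.34−13.68)²/(2·1.37²)) = 0.291199·exp(-0.73408) = 0.13976
  f_2 = (1/(1.48·√(2π)))·exp(−(15.34−18.74)²/(2·1.48²)) = 0.269556·exp(-2.63879) = 0.0192592
  f_3 = (1/(2.22·√(2π)))·exp(−(15.34−21.77)²/(2·2.22²)) = 0.179704·exp(-4.19456) = 0.00270947
Multiply by the mixture weights:
  π_1·f_1 = 0.33 × 0.13976 = 0.0461206
  π_2·f_2 = 0.44 × 0.0192592 = 0.00847403
  π_3·f_3 = 0.23 × 0.00270947 = 0.000623178
Normaliser: 0.0461206 + 0.00847403 + 0.000623178 = 0.0552179
Responsibility of Setting 3: 0.000623178 / 0.0552179 ≈ 0.0113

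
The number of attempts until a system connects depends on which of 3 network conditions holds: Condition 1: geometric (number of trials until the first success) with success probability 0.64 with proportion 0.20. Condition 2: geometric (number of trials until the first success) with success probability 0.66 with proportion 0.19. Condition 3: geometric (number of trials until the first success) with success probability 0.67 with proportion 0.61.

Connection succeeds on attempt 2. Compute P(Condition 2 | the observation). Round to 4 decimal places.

P(component k | x) = P(Z=k)·f_k(x) / marginal(x), where marginal(x) = Σ_j P(Z=j)·f_j(x).
Component likelihoods at x = 2:
  p_1 = 0.64·(1−0.64)^1 = 0.64·0.36 = 0.2304
  p_2 = 0.66·(1−0.66)^1 = 0.66·0.34 = 0.2244
  p_3 = 0.67·(1−0.67)^1 = 0.67·0.33 = 0.2211
Unnormalised posteriors:
  P(Z=1)·p_1 = 0.20 × 0.2304 = 0.04608
  P(Z=2)·p_2 = 0.19 × 0.2244 = 0.042636
  P(Z=3)·p_3 = 0.61 × 0.2211 = 0.134871
Marginal: 0.04608 + 0.042636 + 0.134871 = 0.223587
P(Condition 2 | the observation) = 0.042636 / 0.223587 ≈ 0.1907

0.1907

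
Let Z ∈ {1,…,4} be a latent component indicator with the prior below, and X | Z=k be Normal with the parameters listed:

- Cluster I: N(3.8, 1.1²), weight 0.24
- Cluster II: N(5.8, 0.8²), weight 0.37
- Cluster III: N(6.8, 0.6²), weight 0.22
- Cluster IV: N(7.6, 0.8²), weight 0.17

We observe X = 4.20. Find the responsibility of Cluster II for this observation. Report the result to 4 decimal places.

0.2345

Apply Bayes' rule: the posterior for each component is proportional to its prior times its likelihood at x.
Normal densities:
  f_I = (1/(1.1·√(2π)))·exp(−(4.20−3.8)²/(2·1.1²)) = 0.362675·exp(-0.06612) = 0.339472
  f_II = (1/(0.8·√(2π)))·exp(−(4.20−5.8)²/(2·0.8²)) = 0.498678·exp(-2.00000) = 0.0674887
  f_III = (1/(0.6·√(2π)))·exp(−(4.20−6.8)²/(2·0.6²)) = 0.664904·exp(-9.38889) = 5.56181e-05
  f_IV = (1/(0.8·√(2π)))·exp(−(4.20−7.6)²/(2·0.8²)) = 0.498678·exp(-9.03125) = 5.96483e-05
Weight by the priors:
  w_I·f_I = 0.24 × 0.339472 = 0.0814732
  w_II·f_II = 0.37 × 0.0674887 = 0.0249708
  w_III·f_III = 0.22 × 5.56181e-05 = 1.2236e-05
  w_IV·f_IV = 0.17 × 5.96483e-05 = 1.01402e-05
Denominator: 0.0814732 + 0.0249708 + 1.2236e-05 + 1.01402e-05 = 0.106466
So the posterior for Cluster II is 0.0249708 / 0.106466 ≈ 0.2345.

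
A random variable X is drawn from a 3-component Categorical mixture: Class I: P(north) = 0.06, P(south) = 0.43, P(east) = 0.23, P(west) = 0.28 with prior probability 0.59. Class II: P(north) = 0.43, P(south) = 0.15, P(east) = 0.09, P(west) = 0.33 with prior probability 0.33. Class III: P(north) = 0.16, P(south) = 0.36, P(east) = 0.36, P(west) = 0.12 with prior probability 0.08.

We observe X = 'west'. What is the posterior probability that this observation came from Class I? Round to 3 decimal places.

Posterior ∝ prior × likelihood, so P(k | x) ∝ w_k f_k(x); normalise over all components.
Categorical probabilities:
  p_I = P(west | comp) = 0.28
  p_II = P(west | comp) = 0.33
  p_III = P(west | comp) = 0.12
Prior × likelihood for each component:
  w_I·p_I = 0.59 × 0.28 = 0.1652
  w_II·p_II = 0.33 × 0.33 = 0.1089
  w_III·p_III = 0.08 × 0.12 = 0.0096
Normaliser: 0.1652 + 0.1089 + 0.0096 = 0.2837
P(Class I | the observation) ≈ 0.582

0.582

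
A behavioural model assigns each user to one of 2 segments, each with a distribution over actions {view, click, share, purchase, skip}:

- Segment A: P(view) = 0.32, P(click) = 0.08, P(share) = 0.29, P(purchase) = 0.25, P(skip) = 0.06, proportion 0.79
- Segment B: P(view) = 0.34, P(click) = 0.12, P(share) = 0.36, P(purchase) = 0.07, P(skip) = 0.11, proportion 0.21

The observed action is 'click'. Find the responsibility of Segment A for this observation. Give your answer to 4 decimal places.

0.7149

By Bayes' theorem, P(k | x) = π_k f_k(x) / Σ_j π_j f_j(x).
Evaluate each component's likelihood at the observed value:
  f_A = 0.08
  f_B = 0.12
Prior × likelihood for each component:
  π_A·f_A = 0.79 × 0.08 = 0.0632
  π_B·f_B = 0.21 × 0.12 = 0.0252
Marginal: 0.0632 + 0.0252 = 0.0884
P(Segment A | x) = 0.0632 / 0.0884 ≈ 0.7149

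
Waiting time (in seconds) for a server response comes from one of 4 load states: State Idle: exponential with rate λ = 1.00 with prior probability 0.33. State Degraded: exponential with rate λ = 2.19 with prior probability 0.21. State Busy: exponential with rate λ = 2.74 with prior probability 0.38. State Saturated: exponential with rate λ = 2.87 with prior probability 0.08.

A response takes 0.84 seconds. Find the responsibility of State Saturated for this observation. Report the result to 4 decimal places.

Posterior ∝ prior × likelihood, so P(k | x) ∝ w_k f_k(x); normalise over all components.
Component likelihoods at x = 0.84 seconds:
  p_Idle = 1.00·e^(−1.00·0.84) = 1.00·e^(−0.8400) = 0.431711
  p_Degraded = 2.19·e^(−2.19·0.84) = 2.19·e^(−1.8396) = 0.347949
  p_Busy = 2.74·e^(−2.74·0.84) = 2.74·e^(−2.3016) = 0.27427
  p_Saturated = 2.87·e^(−2.87·0.84) = 2.87·e^(−2.4108) = 0.257564
Weight by the priors:
  w_Idle·p_Idle = 0.33 × 0.431711 = 0.142464
  w_Degraded·p_Degraded = 0.21 × 0.347949 = 0.0730694
  w_Busy·p_Busy = 0.38 × 0.27427 = 0.104223
  w_Saturated·p_Saturated = 0.08 × 0.257564 = 0.0206051
Sum: 0.142464 + 0.0730694 + 0.104223 + 0.0206051 = 0.340362
P(State Saturated | 0.84 seconds) ≈ 0.0605

0.0605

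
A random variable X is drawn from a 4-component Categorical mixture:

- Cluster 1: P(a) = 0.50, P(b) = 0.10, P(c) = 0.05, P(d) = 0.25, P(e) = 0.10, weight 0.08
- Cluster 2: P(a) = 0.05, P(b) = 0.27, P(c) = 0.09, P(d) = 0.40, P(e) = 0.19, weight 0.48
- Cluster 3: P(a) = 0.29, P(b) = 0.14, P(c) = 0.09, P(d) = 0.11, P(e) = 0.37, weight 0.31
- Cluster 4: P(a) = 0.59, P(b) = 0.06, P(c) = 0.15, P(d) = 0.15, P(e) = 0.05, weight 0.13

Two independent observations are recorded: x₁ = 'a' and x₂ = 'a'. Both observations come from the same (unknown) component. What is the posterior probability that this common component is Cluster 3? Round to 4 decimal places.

The responsibility of component k is w_k f_k(x) divided by Σ_j w_j f_j(x).
Since both observations come from the same component, the likelihood for component k is f_k(x₁)·f_k(x₂).
  p_1 = [0.5] × [0.5] = 0.25
  p_2 = [0.05] × [0.05] = 0.0025
  p_3 = [0.29] × [0.29] = 0.0841
  p_4 = [0.59] × [0.59] = 0.3481
Weight by the priors:
  w_1·p_1 = 0.08 × 0.25 = 0.02
  w_2·p_2 = 0.48 × 0.0025 = 0.0012
  w_3·p_3 = 0.31 × 0.0841 = 0.026071
  w_4·p_4 = 0.13 × 0.3481 = 0.045253
Sum: 0.02 + 0.0012 + 0.026071 + 0.045253 = 0.092524
Responsibility of Cluster 3: 0.026071 / 0.092524 ≈ 0.2818

0.2818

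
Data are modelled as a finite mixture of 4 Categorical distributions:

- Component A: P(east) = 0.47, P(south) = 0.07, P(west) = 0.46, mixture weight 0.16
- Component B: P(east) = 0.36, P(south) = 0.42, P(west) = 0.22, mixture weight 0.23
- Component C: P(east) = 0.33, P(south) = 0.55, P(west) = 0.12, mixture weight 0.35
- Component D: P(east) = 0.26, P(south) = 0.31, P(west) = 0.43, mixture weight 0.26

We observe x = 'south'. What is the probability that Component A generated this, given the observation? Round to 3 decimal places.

0.029

Posterior ∝ prior × likelihood, so P(k | x) ∝ π_k f_k(x); normalise over all components.
Component likelihoods at x = 'south':
  p_A = P(south | comp) = 0.07
  p_B = P(south | comp) = 0.42
  p_C = P(south | comp) = 0.55
  p_D = P(south | comp) = 0.31
Unnormalised posteriors:
  π_A·p_A = 0.16 × 0.07 = 0.0112
  π_B·p_B = 0.23 × 0.42 = 0.0966
  π_C·p_C = 0.35 × 0.55 = 0.1925
  π_D·p_D = 0.26 × 0.31 = 0.0806
Denominator: 0.0112 + 0.0966 + 0.1925 + 0.0806 = 0.3809
P(Component A | the observation) ≈ 0.029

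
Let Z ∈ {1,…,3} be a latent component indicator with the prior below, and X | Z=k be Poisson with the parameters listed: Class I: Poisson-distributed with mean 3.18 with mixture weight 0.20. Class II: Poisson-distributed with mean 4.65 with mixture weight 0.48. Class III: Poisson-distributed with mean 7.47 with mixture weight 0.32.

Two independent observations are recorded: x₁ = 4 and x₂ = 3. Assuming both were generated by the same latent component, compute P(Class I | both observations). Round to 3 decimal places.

P(component k | x) = π_k·f_k(x) / marginal(x), where marginal(x) = Σ_j π_j·f_j(x).
Since both observations come from the same component, the likelihood for component k is f_k(x₁)·f_k(x₂).
  f_I = [e^(−3.18)·3.18^4/4! = 0.177191] × [0.222881] = 0.0394925
  f_II = [e^(−4.65)·4.65^4/4! = 0.186265] × [0.160228] = 0.0298449
  f_III = [e^(−7.47)·7.47^4/4! = 0.073942] × [0.0395941] = 0.00292767
Unnormalised posteriors:
  π_I·f_I = 0.20 × 0.0394925 = 0.0078985
  π_II·f_II = 0.48 × 0.0298449 = 0.0143255
  π_III·f_III = 0.32 × 0.00292767 = 0.000936854
Normaliser: 0.0078985 + 0.0143255 + 0.000936854 = 0.0231609
So the posterior for Class I is 0.0078985 / 0.0231609 ≈ 0.341.

0.341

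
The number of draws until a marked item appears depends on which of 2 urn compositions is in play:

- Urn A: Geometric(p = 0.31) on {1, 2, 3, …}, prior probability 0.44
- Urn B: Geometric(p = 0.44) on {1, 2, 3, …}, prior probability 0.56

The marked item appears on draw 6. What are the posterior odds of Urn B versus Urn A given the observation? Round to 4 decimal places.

Only the two components matter; the odds are (π_i f_i(x)) / (π_j f_j(x)).
Component likelihoods at x = 6:
  f_A = 0.31·(1−0.31)^5 = 0.31·0.156403 = 0.048485
  f_B = 0.44·(1−0.44)^5 = 0.44·0.0550732 = 0.0242322
Posterior odds = (π_B·f_B) / (π_A·f_A) = (0.56·0.0242322) / (0.44·0.048485) = 0.01357 / 0.0213334 ≈ 0.6361

0.6361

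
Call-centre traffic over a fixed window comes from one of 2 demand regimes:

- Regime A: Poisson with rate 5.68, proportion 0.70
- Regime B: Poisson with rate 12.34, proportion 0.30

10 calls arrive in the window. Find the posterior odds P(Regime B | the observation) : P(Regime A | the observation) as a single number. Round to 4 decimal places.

1.2861

The posterior odds equal the prior odds times the likelihood ratio: (π_i/π_j)·(f_i(x)/f_j(x)).
Component likelihoods at x = 10 calls:
  L_A = e^(−5.68)·5.68^10/10! = 0.0328797
  L_B = e^(−12.34)·12.34^10/10! = 0.0986722
Posterior odds = (π_B·L_B) / (π_A·L_A) = (0.30·0.0986722) / (0.70·0.0328797) = 0.0296016 / 0.0230158 ≈ 1.2861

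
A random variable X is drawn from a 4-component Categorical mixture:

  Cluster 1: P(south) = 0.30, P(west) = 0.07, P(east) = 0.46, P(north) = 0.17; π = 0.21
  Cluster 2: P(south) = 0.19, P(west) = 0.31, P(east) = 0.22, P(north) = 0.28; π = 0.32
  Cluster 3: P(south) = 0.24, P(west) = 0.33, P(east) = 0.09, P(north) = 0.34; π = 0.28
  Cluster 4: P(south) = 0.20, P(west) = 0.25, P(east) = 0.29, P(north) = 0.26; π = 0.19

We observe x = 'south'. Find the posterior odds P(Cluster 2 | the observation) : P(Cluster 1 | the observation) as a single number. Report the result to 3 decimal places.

Posterior odds = (π_i f_i(x)) / (π_j f_j(x)); the normalising sum cancels.
Evaluate each component's likelihood at the observed value:
  L_1 = 0.3
  L_2 = 0.19
  L_3 = 0.24
  L_4 = 0.2
Posterior odds = (π_2·L_2) / (π_1·L_1) = (0.32·0.19) / (0.21·0.3) = 0.0608 / 0.063 ≈ 0.965

0.965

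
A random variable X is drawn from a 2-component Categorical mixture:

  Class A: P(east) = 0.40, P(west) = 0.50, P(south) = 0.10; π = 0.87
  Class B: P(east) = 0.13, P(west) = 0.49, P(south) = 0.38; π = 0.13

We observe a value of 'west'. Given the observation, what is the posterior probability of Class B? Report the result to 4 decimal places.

0.1277

Apply Bayes' rule: the posterior for each component is proportional to its prior times its likelihood at x.
Component likelihoods at x = 'west':
  p_A = P(west | comp) = 0.50
  p_B = P(west | comp) = 0.49
Multiply by the mixture weights:
  π_A·p_A = 0.87 × 0.5 = 0.435
  π_B·p_B = 0.13 × 0.49 = 0.0637
Denominator: 0.435 + 0.0637 = 0.4987
So the posterior for Class B is 0.0637 / 0.4987 ≈ 0.1277.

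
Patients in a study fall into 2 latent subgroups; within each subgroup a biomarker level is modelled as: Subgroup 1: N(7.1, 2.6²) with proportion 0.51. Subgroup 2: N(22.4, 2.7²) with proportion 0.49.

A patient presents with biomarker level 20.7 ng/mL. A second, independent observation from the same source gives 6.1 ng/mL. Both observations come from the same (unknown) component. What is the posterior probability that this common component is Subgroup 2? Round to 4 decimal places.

0.0083

The responsibility of component k is π_k f_k(x) divided by Σ_j π_j f_j(x).
Since both observations come from the same component, the likelihood for component k is f_k(x₁)·f_k(x₂).
  p_1 = [(1/(2.6·√(2π)))·exp(−(20.7−7.1)²/(2·2.6²)) = 0.153439·exp(-13.68047) = 1.75623e-07] × [0.1425] = 2.50263e-08
  p_2 = [(1/(2.7·√(2π)))·exp(−(20.7−22.4)²/(2·2.7²)) = 0.147756·exp(-0.19822) = 0.121189] × [1.80069e-09] = 2.18223e-10
Multiply by the mixture weights:
  π_1·p_1 = 0.51 × 2.50263e-08 = 1.27634e-08
  π_2·p_2 = 0.49 × 2.18223e-10 = 1.06929e-10
Denominator: 1.27634e-08 + 1.06929e-10 = 1.28704e-08
Responsibility of Subgroup 2: 1.06929e-10 / 1.28704e-08 ≈ 0.0083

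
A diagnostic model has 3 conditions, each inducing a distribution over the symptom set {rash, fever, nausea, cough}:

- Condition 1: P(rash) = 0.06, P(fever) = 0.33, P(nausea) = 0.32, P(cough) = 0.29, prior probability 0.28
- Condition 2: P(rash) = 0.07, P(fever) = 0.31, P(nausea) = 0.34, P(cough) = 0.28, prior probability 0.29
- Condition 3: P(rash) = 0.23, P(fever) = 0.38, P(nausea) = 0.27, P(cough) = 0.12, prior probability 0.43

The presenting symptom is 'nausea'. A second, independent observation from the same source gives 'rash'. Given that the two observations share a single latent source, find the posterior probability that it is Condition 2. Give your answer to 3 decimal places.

0.177

The responsibility of component k is π_k f_k(x) divided by Σ_j π_j f_j(x).
Since both observations come from the same component, the likelihood for component k is f_k(x₁)·f_k(x₂).
  L_1 = [0.32] × [0.06] = 0.0192
  L_2 = [0.34] × [0.07] = 0.0238
  L_3 = [0.27] × [0.23] = 0.0621
Prior × likelihood for each component:
  π_1·L_1 = 0.28 × 0.0192 = 0.005376
  π_2·L_2 = 0.29 × 0.0238 = 0.006902
  π_3·L_3 = 0.43 × 0.0621 = 0.026703
Marginal: 0.005376 + 0.006902 + 0.026703 = 0.038981
Responsibility of Condition 2: 0.006902 / 0.038981 ≈ 0.177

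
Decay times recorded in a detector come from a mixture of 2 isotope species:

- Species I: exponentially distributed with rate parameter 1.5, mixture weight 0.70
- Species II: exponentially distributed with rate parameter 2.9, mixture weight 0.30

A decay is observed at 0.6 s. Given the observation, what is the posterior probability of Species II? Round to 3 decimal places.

By Bayes' theorem, P(k | x) = P(Z=k) f_k(x) / Σ_j P(Z=j) f_j(x).
Component likelihoods at x = 0.6 s:
  L_I = 1.5·e^(−1.5·0.6) = 1.5·e^(−0.9000) = 0.609854
  L_II = 2.9·e^(−2.9·0.6) = 2.9·e^(−1.7400) = 0.509009
Weight by the priors:
  P(Z=I)·L_I = 0.70 × 0.609854 = 0.426898
  P(Z=II)·L_II = 0.30 × 0.509009 = 0.152703
Marginal: 0.426898 + 0.152703 = 0.579601
P(Species II | x) = 0.152703 / 0.579601 ≈ 0.263

0.263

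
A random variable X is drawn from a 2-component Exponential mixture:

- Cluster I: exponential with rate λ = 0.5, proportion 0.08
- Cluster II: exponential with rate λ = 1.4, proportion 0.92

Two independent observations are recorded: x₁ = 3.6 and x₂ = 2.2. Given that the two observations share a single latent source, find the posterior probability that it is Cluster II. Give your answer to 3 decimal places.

Posterior ∝ prior × likelihood, so P(k | x) ∝ π_k f_k(x); normalise over all components.
Since both observations come from the same component, the likelihood for component k is f_k(x₁)·f_k(x₂).
  f_I = [0.5·e^(−0.5·3.6) = 0.5·e^(−1.8000) = 0.0826494] × [0.166436] = 0.0137558
  f_II = [1.4·e^(−1.4·3.6) = 1.4·e^(−5.0400) = 0.00906325] × [0.064343] = 0.000583156
Prior × likelihood for each component:
  π_I·f_I = 0.08 × 0.0137558 = 0.00110046
  π_II·f_II = 0.92 × 0.000583156 = 0.000536504
Normaliser: 0.00110046 + 0.000536504 = 0.00163697
P(Cluster II | data) ≈ 0.328

0.328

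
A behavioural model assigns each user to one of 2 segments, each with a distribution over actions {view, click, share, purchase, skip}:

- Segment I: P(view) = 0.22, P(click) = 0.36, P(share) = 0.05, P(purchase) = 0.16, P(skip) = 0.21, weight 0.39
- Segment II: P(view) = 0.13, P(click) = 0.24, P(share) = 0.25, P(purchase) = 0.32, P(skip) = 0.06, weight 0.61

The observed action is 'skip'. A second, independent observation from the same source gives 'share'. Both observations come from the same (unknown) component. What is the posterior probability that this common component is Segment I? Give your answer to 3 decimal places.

0.309

By Bayes' theorem, P(k | x) = P(Z=k) f_k(x) / Σ_j P(Z=j) f_j(x).
Since both observations come from the same component, the likelihood for component k is f_k(x₁)·f_k(x₂).
  f_I = [P(skip | comp) = 0.21] × [0.05] = 0.0105
  f_II = [P(skip | comp) = 0.06] × [0.25] = 0.015
Multiply by the mixture weights:
  P(Z=I)·f_I = 0.39 × 0.0105 = 0.004095
  P(Z=II)·f_II = 0.61 × 0.015 = 0.00915
Marginal: 0.004095 + 0.00915 = 0.013245
P(Segment I | x₁, x₂) = 0.004095 / 0.013245 ≈ 0.309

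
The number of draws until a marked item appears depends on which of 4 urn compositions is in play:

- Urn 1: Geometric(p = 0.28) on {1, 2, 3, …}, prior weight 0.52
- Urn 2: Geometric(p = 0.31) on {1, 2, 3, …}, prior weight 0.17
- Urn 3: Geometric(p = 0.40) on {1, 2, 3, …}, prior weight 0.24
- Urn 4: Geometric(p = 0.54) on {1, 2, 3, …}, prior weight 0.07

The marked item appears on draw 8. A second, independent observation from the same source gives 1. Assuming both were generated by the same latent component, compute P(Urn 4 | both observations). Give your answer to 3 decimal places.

0.014

The responsibility of component k is π_k f_k(x) divided by Σ_j π_j f_j(x).
Since both observations come from the same component, the likelihood for component k is f_k(x₁)·f_k(x₂).
  f_1 = [0.0280857] × [0.28] = 0.007864
  f_2 = [0.0230837] × [0.31] = 0.00715595
  f_3 = [0.0111974] × [0.4] = 0.00447898
  f_4 = [0.00235342] × [0.54] = 0.00127084
Weight by the priors:
  π_1·f_1 = 0.52 × 0.007864 = 0.00408928
  π_2·f_2 = 0.17 × 0.00715595 = 0.00121651
  π_3·f_3 = 0.24 × 0.00447898 = 0.00107495
  π_4·f_4 = 0.07 × 0.00127084 = 8.89591e-05
Evidence: 0.00408928 + 0.00121651 + 0.00107495 + 8.89591e-05 = 0.0064697
P(Urn 4 | x₁, x₂) = 8.89591e-05 / 0.0064697 ≈ 0.014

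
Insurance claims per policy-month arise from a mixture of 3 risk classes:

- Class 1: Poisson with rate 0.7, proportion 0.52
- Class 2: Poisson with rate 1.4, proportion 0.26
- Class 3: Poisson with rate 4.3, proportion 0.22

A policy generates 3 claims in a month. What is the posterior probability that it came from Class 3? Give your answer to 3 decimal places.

Apply Bayes' rule: the posterior for each component is proportional to its prior times its likelihood at x.
Component likelihoods at x = 3 claims:
  f_1 = e^(−0.7)·0.7^3/3! = 0.0283881
  f_2 = e^(−1.4)·1.4^3/3! = 0.112777
  f_3 = e^(−4.3)·4.3^3/3! = 0.179799
Multiply by the mixture weights:
  π_1·f_1 = 0.52 × 0.0283881 = 0.0147618
  π_2·f_2 = 0.26 × 0.112777 = 0.029322
  π_3·f_3 = 0.22 × 0.179799 = 0.0395558
Evidence: 0.0147618 + 0.029322 + 0.0395558 = 0.0836397
Responsibility of Class 3: 0.0395558 / 0.0836397 ≈ 0.473

0.473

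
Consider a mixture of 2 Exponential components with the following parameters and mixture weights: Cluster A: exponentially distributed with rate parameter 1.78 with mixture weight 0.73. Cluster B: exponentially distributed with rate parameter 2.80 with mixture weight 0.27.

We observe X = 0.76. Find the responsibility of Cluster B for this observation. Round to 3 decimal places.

0.211

P(component k | x) = P(Z=k)·f_k(x) / marginal(x), where marginal(x) = Σ_j P(Z=j)·f_j(x).
Component likelihoods at x = 0.76:
  p_A = 1.78·e^(−1.78·0.76) = 1.78·e^(−1.3528) = 0.460157
  p_B = 2.80·e^(−2.80·0.76) = 2.80·e^(−2.1280) = 0.333411
Weight by the priors:
  P(Z=A)·p_A = 0.73 × 0.460157 = 0.335915
  P(Z=B)·p_B = 0.27 × 0.333411 = 0.0900209
Normaliser: 0.335915 + 0.0900209 = 0.425936
Responsibility of Cluster B: 0.0900209 / 0.425936 ≈ 0.211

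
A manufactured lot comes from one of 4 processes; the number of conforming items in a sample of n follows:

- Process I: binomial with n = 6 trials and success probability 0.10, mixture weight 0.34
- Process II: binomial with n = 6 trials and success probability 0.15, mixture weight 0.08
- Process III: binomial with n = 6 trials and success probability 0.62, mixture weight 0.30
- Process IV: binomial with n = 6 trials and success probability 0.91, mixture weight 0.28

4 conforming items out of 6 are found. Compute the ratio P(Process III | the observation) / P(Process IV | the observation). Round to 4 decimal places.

Since P(k|x) ∝ π_k f_k(x), the posterior odds are π_i f_i(x) / (π_j f_j(x)).
Evaluate each component's likelihood at the observed value:
  L_I = 0.001215
  L_II = 0.00548648
  L_III = 0.320055
  L_IV = 0.0833186
0.0960166 / 0.0233292 ≈ 4.1157

4.1157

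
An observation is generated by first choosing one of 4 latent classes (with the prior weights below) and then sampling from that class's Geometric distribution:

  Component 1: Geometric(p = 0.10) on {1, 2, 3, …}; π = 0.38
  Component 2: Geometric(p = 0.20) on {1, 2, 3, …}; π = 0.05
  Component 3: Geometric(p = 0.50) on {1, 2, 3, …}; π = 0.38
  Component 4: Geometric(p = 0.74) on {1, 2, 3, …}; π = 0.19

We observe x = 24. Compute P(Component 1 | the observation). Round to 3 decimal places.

0.983

P(component k | x) = w_k·f_k(x) / marginal(x), where marginal(x) = Σ_j w_j·f_j(x).
Geometric probabilities:
  p_1 = 0.10·(1−0.10)^23 = 0.10·0.0886294 = 0.00886294
  p_2 = 0.20·(1−0.20)^23 = 0.20·0.00590296 = 0.00118059
  p_3 = 0.50·(1−0.50)^23 = 0.50·1.19209e-07 = 5.96046e-08
  p_4 = 0.74·(1−0.74)^23 = 0.74·3.50257e-14 = 2.5919e-14
Weight by the priors:
  w_1·p_1 = 0.38 × 0.00886294 = 0.00336792
  w_2·p_2 = 0.05 × 0.00118059 = 5.90296e-05
  w_3·p_3 = 0.38 × 5.96046e-08 = 2.26498e-08
  w_4·p_4 = 0.19 × 2.5919e-14 = 4.92462e-15
Normaliser: 0.00336792 + 5.90296e-05 + 2.26498e-08 + 4.92462e-15 = 0.00342697
P(Component 1 | x) = 0.00336792 / 0.00342697 ≈ 0.983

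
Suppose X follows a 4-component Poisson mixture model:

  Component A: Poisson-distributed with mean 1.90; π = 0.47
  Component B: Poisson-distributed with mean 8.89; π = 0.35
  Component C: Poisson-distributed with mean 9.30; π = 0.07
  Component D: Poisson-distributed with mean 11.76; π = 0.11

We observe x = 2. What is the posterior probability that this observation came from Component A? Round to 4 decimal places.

P(component k | x) = π_k·f_k(x) / marginal(x), where marginal(x) = Σ_j π_j·f_j(x).
Evaluate each component's likelihood at the observed value:
  f_A = e^(−1.90)·1.90^2/2! = 0.269971
  f_B = e^(−8.89)·8.89^2/2! = 0.00544372
  f_C = e^(−9.30)·9.30^2/2! = 0.00395364
  f_D = e^(−11.76)·11.76^2/2! = 0.000540109
Weight by the priors:
  π_A·f_A = 0.47 × 0.269971 = 0.126887
  π_B·f_B = 0.35 × 0.00544372 = 0.0019053
  π_C·f_C = 0.07 × 0.00395364 = 0.000276755
  π_D·f_D = 0.11 × 0.000540109 = 5.9412e-05
Denominator: 0.126887 + 0.0019053 + 0.000276755 + 5.9412e-05 = 0.129128
Responsibility of Component A: 0.126887 / 0.129128 ≈ 0.9826

0.9826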